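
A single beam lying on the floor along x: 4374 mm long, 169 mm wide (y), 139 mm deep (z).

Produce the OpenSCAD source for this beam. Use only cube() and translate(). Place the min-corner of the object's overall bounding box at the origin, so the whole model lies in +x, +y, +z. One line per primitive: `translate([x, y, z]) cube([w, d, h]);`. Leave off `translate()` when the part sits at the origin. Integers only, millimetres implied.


cube([4374, 169, 139]);


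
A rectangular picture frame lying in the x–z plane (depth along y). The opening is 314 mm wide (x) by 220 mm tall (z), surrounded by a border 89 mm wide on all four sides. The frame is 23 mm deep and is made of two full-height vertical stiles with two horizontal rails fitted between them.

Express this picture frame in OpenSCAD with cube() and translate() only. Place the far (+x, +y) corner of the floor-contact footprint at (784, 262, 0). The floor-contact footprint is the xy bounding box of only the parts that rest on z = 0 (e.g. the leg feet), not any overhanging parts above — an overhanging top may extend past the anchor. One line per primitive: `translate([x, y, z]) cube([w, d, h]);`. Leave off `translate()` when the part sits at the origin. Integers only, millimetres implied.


translate([292, 239, 0]) cube([89, 23, 398]);
translate([695, 239, 0]) cube([89, 23, 398]);
translate([381, 239, 0]) cube([314, 23, 89]);
translate([381, 239, 309]) cube([314, 23, 89]);


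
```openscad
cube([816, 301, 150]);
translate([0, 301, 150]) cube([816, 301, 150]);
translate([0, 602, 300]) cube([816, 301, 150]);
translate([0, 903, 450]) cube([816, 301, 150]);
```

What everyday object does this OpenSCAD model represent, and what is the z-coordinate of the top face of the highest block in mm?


A staircase. The total rise is 600 mm.

4 identical blocks, each offset up and back from the previous — a staircase. Each step is 150 mm tall and there are 4 of them, so the total rise is 4 × 150 = 600 mm.


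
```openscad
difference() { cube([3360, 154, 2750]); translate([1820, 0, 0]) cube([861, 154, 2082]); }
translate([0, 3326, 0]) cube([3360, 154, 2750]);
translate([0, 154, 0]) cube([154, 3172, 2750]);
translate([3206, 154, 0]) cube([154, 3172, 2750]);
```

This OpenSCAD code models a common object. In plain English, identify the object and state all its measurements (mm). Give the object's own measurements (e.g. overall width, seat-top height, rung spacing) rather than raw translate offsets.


A single room: four walls, each 2750 mm tall and 154 mm thick, enclosing an outside footprint 3360×3480 mm (x × y), no floor or roof. The front and back walls (−y and +y sides) run the full x-width; the side walls fit between their inner faces. A door opening 861 mm wide and 2082 mm tall is cut through the front wall from the floor up, its −x edge 1820 mm from the wall's −x end.


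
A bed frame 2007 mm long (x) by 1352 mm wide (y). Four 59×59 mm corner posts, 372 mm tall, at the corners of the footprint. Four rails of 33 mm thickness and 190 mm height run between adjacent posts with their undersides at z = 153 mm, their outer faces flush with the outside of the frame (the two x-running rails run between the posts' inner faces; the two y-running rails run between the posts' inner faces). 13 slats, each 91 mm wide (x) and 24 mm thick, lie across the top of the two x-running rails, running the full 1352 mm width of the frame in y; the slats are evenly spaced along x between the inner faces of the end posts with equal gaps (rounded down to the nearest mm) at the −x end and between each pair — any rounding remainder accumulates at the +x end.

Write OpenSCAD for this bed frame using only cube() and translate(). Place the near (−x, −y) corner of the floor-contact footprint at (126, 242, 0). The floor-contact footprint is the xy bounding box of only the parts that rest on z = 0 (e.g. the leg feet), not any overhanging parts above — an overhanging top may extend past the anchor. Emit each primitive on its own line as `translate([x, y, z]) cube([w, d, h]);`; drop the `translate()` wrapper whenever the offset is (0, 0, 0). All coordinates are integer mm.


// slat z = rail_z + rail_h = 153 + 190 = 343
// slat gap = ⌊(1889 − 13·91) / 14⌋ = 50
translate([126, 242, 0]) cube([59, 59, 372]);
translate([126, 1535, 0]) cube([59, 59, 372]);
translate([2074, 242, 0]) cube([59, 59, 372]);
translate([2074, 1535, 0]) cube([59, 59, 372]);
translate([185, 242, 153]) cube([1889, 33, 190]);
translate([185, 1561, 153]) cube([1889, 33, 190]);
translate([126, 301, 153]) cube([33, 1234, 190]);
translate([2100, 301, 153]) cube([33, 1234, 190]);
translate([235, 242, 343]) cube([91, 1352, 24]);
translate([376, 242, 343]) cube([91, 1352, 24]);
translate([517, 242, 343]) cube([91, 1352, 24]);
translate([658, 242, 343]) cube([91, 1352, 24]);
translate([799, 242, 343]) cube([91, 1352, 24]);
translate([940, 242, 343]) cube([91, 1352, 24]);
translate([1081, 242, 343]) cube([91, 1352, 24]);
translate([1222, 242, 343]) cube([91, 1352, 24]);
translate([1363, 242, 343]) cube([91, 1352, 24]);
translate([1504, 242, 343]) cube([91, 1352, 24]);
translate([1645, 242, 343]) cube([91, 1352, 24]);
translate([1786, 242, 343]) cube([91, 1352, 24]);
translate([1927, 242, 343]) cube([91, 1352, 24]);


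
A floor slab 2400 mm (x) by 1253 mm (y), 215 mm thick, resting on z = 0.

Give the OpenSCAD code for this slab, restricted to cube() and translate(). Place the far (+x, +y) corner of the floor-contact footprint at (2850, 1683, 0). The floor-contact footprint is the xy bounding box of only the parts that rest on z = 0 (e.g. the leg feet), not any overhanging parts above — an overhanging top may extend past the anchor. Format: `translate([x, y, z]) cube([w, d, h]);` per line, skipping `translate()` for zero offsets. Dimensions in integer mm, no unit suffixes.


translate([450, 430, 0]) cube([2400, 1253, 215]);


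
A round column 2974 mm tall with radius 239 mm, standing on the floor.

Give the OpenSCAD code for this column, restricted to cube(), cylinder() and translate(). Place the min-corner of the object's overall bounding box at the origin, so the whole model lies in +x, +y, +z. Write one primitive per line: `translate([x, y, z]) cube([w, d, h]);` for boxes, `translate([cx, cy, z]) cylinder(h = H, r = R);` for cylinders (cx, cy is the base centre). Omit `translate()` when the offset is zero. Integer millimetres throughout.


translate([239, 239, 0]) cylinder(h = 2974, r = 239);


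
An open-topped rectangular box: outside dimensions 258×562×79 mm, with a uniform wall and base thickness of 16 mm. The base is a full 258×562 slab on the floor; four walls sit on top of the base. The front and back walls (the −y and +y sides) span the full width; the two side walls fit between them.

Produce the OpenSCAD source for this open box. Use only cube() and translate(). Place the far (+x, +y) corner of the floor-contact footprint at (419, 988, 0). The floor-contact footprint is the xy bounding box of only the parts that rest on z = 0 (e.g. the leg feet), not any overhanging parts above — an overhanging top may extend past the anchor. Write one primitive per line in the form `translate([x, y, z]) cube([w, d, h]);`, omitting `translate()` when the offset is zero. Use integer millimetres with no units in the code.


translate([161, 426, 0]) cube([258, 562, 16]);
translate([161, 426, 16]) cube([258, 16, 63]);
translate([161, 972, 16]) cube([258, 16, 63]);
translate([161, 442, 16]) cube([16, 530, 63]);
translate([403, 442, 16]) cube([16, 530, 63]);


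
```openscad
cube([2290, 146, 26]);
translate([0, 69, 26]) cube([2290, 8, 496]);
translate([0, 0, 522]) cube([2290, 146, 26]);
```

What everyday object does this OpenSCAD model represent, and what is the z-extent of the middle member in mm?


An I-beam. The web height is 496 mm.

Two wide flanges with a thin centred web — an I-beam. Overall 548 mm minus two 26 mm flanges gives a web of 548 − 2·26 = 496 mm.


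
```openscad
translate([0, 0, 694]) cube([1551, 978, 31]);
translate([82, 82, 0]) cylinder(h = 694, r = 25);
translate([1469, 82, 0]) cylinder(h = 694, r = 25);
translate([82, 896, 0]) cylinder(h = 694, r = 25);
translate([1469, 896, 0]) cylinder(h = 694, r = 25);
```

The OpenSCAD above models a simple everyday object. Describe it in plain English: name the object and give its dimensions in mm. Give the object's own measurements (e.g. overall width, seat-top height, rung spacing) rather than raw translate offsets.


A rectangular dining table. The top is 1551×978×31 mm with its upper surface at z = 725 mm. It stands on four round legs of 50 mm diameter, each leg's bounding box inset 57 mm from the nearest pair of top edges, running from the floor to the underside of the top.


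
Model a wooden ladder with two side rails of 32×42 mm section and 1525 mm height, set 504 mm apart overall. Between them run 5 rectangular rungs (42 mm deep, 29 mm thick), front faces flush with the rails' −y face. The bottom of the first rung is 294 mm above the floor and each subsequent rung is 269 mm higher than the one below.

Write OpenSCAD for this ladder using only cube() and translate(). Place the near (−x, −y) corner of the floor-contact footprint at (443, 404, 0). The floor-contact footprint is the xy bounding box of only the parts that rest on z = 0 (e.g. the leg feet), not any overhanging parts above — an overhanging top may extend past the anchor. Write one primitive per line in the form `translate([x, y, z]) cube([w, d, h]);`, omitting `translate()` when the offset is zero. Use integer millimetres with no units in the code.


translate([443, 404, 0]) cube([32, 42, 1525]);
translate([915, 404, 0]) cube([32, 42, 1525]);
translate([475, 404, 294]) cube([440, 42, 29]);
translate([475, 404, 563]) cube([440, 42, 29]);
translate([475, 404, 832]) cube([440, 42, 29]);
translate([475, 404, 1101]) cube([440, 42, 29]);
translate([475, 404, 1370]) cube([440, 42, 29]);


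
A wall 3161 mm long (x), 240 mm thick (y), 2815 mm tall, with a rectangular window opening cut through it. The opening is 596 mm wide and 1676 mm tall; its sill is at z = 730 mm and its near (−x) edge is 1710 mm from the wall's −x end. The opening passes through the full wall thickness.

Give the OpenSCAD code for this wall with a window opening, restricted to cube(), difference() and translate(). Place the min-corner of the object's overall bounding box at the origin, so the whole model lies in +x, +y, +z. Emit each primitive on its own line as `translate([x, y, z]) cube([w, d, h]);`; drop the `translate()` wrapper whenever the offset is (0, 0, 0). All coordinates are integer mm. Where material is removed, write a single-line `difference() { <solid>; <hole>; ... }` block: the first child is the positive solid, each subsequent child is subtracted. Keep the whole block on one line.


difference() { cube([3161, 240, 2815]); translate([1710, 0, 730]) cube([596, 240, 1676]); }


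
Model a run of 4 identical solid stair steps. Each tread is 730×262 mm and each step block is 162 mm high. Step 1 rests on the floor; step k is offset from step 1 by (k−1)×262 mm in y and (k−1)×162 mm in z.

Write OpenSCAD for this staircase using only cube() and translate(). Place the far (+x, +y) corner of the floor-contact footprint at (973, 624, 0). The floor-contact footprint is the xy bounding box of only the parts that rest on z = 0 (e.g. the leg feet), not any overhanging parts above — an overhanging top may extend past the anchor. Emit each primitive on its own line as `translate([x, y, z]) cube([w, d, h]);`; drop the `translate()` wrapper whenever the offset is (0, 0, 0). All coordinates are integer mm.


translate([243, 362, 0]) cube([730, 262, 162]);
translate([243, 624, 162]) cube([730, 262, 162]);
translate([243, 886, 324]) cube([730, 262, 162]);
translate([243, 1148, 486]) cube([730, 262, 162]);


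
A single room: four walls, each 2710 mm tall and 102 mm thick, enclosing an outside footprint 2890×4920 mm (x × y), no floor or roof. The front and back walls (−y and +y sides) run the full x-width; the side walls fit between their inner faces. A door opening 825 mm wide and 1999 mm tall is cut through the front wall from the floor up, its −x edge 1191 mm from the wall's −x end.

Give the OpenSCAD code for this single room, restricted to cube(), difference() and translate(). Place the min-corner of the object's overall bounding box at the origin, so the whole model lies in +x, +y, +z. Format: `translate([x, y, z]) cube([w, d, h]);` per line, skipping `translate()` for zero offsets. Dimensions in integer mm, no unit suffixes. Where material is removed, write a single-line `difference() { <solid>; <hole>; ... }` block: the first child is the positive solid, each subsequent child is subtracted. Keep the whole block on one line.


difference() { cube([2890, 102, 2710]); translate([1191, 0, 0]) cube([825, 102, 1999]); }
translate([0, 4818, 0]) cube([2890, 102, 2710]);
translate([0, 102, 0]) cube([102, 4716, 2710]);
translate([2788, 102, 0]) cube([102, 4716, 2710]);


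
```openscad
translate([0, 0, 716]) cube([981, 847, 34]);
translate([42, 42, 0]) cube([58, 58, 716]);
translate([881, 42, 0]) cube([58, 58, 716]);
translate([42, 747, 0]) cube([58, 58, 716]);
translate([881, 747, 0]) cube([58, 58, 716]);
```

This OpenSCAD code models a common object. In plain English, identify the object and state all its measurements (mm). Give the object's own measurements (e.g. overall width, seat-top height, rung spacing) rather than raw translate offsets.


A rectangular dining table. The top is 981×847×34 mm with its upper surface at z = 750 mm. It stands on four 58×58 mm square legs, each inset 42 mm from the nearest pair of top edges, running from the floor to the underside of the top.


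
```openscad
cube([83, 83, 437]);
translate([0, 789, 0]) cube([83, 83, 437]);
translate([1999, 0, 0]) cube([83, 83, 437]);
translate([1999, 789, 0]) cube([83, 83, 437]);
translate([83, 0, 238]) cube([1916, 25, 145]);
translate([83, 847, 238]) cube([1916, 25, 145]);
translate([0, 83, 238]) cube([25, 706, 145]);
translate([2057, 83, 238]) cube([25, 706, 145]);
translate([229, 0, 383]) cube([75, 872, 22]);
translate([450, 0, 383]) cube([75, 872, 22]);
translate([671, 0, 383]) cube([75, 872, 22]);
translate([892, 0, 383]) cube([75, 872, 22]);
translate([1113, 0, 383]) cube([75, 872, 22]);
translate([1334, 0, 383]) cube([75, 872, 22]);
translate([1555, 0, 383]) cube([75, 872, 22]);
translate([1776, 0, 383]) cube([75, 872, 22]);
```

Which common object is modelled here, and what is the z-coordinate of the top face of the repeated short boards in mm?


A bed frame. The slat-top height is 405 mm.

Four posts, four rails, and a row of slats — a bed frame. Slats sit on the rails at z = 238 + 145 = 383; with slat thickness 22, the top is 405 mm.


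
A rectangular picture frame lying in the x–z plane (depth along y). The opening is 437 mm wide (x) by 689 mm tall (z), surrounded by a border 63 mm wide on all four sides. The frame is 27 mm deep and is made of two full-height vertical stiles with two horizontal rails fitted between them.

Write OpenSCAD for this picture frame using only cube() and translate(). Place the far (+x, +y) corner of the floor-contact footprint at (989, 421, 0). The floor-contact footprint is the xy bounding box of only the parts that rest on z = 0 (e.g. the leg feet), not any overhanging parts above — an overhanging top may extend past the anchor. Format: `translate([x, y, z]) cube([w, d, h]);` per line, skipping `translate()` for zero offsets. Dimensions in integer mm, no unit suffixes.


translate([426, 394, 0]) cube([63, 27, 815]);
translate([926, 394, 0]) cube([63, 27, 815]);
translate([489, 394, 0]) cube([437, 27, 63]);
translate([489, 394, 752]) cube([437, 27, 63]);


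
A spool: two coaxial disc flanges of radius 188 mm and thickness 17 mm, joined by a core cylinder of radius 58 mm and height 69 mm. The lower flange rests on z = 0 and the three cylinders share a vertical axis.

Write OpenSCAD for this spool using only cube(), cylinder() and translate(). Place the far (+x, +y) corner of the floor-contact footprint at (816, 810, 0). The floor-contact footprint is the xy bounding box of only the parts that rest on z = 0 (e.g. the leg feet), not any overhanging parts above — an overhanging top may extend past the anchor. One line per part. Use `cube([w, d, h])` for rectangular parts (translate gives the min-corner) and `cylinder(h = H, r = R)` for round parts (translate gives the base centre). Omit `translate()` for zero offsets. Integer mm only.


translate([628, 622, 0]) cylinder(h = 17, r = 188);
translate([628, 622, 17]) cylinder(h = 69, r = 58);
translate([628, 622, 86]) cylinder(h = 17, r = 188);


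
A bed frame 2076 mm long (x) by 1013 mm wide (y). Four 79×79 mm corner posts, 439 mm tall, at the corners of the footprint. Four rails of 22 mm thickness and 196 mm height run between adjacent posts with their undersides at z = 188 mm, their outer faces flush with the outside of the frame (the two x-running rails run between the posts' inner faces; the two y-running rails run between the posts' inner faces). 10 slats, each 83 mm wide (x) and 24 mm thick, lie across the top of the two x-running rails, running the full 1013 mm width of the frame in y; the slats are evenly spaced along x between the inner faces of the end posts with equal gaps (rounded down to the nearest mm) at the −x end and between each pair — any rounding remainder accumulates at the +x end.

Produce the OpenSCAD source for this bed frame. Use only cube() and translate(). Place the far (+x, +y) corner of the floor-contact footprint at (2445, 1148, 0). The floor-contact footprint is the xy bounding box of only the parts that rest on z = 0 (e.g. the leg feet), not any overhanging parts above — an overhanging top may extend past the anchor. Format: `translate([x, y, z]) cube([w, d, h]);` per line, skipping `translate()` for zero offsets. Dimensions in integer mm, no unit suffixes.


translate([369, 135, 0]) cube([79, 79, 439]);
translate([369, 1069, 0]) cube([79, 79, 439]);
translate([2366, 135, 0]) cube([79, 79, 439]);
translate([2366, 1069, 0]) cube([79, 79, 439]);
translate([448, 135, 188]) cube([1918, 22, 196]);
translate([448, 1126, 188]) cube([1918, 22, 196]);
translate([369, 214, 188]) cube([22, 855, 196]);
translate([2423, 214, 188]) cube([22, 855, 196]);
translate([546, 135, 384]) cube([83, 1013, 24]);
translate([727, 135, 384]) cube([83, 1013, 24]);
translate([908, 135, 384]) cube([83, 1013, 24]);
translate([1089, 135, 384]) cube([83, 1013, 24]);
translate([1270, 135, 384]) cube([83, 1013, 24]);
translate([1451, 135, 384]) cube([83, 1013, 24]);
translate([1632, 135, 384]) cube([83, 1013, 24]);
translate([1813, 135, 384]) cube([83, 1013, 24]);
translate([1994, 135, 384]) cube([83, 1013, 24]);
translate([2175, 135, 384]) cube([83, 1013, 24]);


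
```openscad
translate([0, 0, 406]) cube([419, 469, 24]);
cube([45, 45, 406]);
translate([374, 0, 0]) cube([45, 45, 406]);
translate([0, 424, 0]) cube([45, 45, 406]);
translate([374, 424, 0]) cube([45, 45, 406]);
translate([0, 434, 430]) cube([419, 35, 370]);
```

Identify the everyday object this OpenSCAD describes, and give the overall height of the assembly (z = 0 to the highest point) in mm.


A chair. The overall height is 800 mm.

A slab on four corner posts with a tall panel at the back — a chair. The seat slab sits at z = 406 with thickness 24, and the 370 mm backrest starts at the seat top, so the overall height is 406 + 24 + 370 = 800 mm.


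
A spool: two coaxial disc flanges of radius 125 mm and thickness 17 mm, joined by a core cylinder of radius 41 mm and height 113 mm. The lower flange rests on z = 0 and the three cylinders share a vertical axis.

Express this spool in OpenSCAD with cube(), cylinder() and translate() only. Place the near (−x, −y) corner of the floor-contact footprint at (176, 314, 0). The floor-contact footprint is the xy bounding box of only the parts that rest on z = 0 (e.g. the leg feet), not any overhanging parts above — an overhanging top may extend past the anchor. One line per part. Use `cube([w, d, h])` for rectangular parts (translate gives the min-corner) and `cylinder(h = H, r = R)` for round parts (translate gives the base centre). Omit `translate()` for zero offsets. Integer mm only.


translate([301, 439, 0]) cylinder(h = 17, r = 125);
translate([301, 439, 17]) cylinder(h = 113, r = 41);
translate([301, 439, 130]) cylinder(h = 17, r = 125);


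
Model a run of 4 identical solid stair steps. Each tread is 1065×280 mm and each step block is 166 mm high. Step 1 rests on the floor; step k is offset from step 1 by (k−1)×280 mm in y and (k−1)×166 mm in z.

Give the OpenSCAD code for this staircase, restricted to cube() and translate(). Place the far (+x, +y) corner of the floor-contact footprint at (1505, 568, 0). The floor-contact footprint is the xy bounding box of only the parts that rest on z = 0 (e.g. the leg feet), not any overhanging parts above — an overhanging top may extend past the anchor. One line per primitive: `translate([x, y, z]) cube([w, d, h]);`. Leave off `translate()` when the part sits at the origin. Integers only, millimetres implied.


translate([440, 288, 0]) cube([1065, 280, 166]);
translate([440, 568, 166]) cube([1065, 280, 166]);
translate([440, 848, 332]) cube([1065, 280, 166]);
translate([440, 1128, 498]) cube([1065, 280, 166]);


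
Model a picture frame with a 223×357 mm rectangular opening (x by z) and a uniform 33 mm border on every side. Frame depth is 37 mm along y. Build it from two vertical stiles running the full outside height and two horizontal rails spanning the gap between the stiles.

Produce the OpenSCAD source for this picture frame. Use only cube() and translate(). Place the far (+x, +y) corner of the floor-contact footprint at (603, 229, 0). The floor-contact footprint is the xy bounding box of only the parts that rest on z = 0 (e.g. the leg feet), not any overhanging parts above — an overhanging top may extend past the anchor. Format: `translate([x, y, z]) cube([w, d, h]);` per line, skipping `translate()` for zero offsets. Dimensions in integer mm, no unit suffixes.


translate([314, 192, 0]) cube([33, 37, 423]);
translate([570, 192, 0]) cube([33, 37, 423]);
translate([347, 192, 0]) cube([223, 37, 33]);
translate([347, 192, 390]) cube([223, 37, 33]);


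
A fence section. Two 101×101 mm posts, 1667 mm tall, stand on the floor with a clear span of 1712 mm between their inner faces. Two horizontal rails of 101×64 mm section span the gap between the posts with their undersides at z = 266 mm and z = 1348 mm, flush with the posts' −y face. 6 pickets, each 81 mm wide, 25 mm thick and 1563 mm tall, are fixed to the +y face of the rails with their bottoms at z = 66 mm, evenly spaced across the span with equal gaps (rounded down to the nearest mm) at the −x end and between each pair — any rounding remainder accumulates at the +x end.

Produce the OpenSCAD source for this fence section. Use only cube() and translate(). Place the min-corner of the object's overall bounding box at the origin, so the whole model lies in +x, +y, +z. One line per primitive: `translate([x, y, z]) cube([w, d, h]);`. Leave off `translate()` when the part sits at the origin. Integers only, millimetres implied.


cube([101, 101, 1667]);
translate([1813, 0, 0]) cube([101, 101, 1667]);
translate([101, 0, 266]) cube([1712, 101, 64]);
translate([101, 0, 1348]) cube([1712, 101, 64]);
translate([276, 101, 66]) cube([81, 25, 1563]);
translate([532, 101, 66]) cube([81, 25, 1563]);
translate([788, 101, 66]) cube([81, 25, 1563]);
translate([1044, 101, 66]) cube([81, 25, 1563]);
translate([1300, 101, 66]) cube([81, 25, 1563]);
translate([1556, 101, 66]) cube([81, 25, 1563]);


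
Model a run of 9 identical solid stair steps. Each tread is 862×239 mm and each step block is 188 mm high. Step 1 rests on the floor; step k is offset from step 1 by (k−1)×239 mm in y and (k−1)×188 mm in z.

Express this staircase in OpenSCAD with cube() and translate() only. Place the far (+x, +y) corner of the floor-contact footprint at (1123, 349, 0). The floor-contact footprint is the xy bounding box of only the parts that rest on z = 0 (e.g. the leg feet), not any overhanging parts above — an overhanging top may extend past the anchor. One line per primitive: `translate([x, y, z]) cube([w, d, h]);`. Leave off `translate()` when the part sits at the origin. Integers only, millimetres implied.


translate([261, 110, 0]) cube([862, 239, 188]);
translate([261, 349, 188]) cube([862, 239, 188]);
translate([261, 588, 376]) cube([862, 239, 188]);
translate([261, 827, 564]) cube([862, 239, 188]);
translate([261, 1066, 752]) cube([862, 239, 188]);
translate([261, 1305, 940]) cube([862, 239, 188]);
translate([261, 1544, 1128]) cube([862, 239, 188]);
translate([261, 1783, 1316]) cube([862, 239, 188]);
translate([261, 2022, 1504]) cube([862, 239, 188]);


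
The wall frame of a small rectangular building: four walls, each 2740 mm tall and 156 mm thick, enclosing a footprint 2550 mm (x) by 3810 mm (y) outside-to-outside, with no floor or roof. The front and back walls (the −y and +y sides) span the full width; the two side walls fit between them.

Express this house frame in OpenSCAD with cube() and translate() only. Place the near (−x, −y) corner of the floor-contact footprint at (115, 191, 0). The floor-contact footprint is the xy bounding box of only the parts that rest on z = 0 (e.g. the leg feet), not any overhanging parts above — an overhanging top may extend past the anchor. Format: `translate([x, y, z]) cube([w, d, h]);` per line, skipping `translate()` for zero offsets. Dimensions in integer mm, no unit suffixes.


translate([115, 191, 0]) cube([2550, 156, 2740]);
translate([115, 3845, 0]) cube([2550, 156, 2740]);
translate([115, 347, 0]) cube([156, 3498, 2740]);
translate([2509, 347, 0]) cube([156, 3498, 2740]);


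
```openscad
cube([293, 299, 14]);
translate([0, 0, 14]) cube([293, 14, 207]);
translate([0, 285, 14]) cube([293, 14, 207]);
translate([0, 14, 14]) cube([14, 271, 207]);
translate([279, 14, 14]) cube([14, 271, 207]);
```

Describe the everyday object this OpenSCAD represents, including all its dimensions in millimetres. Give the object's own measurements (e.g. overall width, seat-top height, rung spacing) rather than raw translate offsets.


An open-topped rectangular box: outside dimensions 293×299×221 mm, with a uniform wall and base thickness of 14 mm. The base is a full 293×299 slab on the floor; four walls sit on top of the base. The front and back walls (the −y and +y sides) span the full width; the two side walls fit between them.


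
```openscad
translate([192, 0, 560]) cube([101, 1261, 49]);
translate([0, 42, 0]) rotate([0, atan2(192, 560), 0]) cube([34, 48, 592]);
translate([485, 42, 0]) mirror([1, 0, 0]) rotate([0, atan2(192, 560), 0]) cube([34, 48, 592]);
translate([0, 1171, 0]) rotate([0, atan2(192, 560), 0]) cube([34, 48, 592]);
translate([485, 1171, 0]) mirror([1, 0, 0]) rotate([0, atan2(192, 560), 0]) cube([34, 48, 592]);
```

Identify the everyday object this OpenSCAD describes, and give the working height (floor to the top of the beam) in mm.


A sawhorse. The overall height is 609 mm.

A beam across two mirrored pairs of raked legs — a sawhorse. The beam's underside is at z = 560 (matching the legs' vertical rise in atan2(192, 560)) and the beam is 49 mm tall, so its top is at 560 + 49 = 609 mm. The raked legs top out at the beam's underside, so that is the highest point.


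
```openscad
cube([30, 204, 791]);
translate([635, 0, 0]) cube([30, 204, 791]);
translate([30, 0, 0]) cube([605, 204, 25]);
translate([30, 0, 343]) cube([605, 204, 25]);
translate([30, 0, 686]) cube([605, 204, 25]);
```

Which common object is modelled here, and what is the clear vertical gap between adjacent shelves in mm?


A bookshelf. The clear shelf gap is 318 mm.

Two tall side panels with 3 horizontal boards between them — a bookshelf. The first two shelf undersides are at z = 0 and z = 343; with shelf thickness 25, the clear gap is 343 − 0 − 25 = 318 mm.


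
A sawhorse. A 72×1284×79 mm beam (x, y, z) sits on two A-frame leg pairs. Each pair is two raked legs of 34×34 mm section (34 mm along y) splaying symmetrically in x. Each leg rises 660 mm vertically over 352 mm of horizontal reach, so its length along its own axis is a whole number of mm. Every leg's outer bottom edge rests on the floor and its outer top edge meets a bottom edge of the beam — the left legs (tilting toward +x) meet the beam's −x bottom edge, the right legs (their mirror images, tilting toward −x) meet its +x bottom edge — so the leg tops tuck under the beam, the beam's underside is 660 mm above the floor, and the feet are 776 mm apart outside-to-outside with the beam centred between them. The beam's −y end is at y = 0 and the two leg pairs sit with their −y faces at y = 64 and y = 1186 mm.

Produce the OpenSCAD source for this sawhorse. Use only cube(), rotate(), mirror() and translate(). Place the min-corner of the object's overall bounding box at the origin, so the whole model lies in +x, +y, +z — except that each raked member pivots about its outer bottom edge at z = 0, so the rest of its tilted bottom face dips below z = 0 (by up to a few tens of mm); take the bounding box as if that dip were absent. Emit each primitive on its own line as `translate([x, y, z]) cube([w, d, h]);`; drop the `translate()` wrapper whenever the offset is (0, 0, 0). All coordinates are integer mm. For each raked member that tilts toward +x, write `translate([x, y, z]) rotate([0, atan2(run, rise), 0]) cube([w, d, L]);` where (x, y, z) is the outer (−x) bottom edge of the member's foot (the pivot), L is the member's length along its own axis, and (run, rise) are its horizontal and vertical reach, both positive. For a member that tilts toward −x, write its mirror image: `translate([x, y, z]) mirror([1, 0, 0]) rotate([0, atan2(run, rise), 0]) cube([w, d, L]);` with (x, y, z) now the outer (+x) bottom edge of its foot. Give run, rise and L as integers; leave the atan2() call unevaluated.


// leg length = √(352² + 660²) = 748
// right-leg outer foot x = 2·352 + 72 = 776
// beam min-corner = (352, 0, 660)
translate([352, 0, 660]) cube([72, 1284, 79]);
translate([0, 64, 0]) rotate([0, atan2(352, 660), 0]) cube([34, 34, 748]);
translate([776, 64, 0]) mirror([1, 0, 0]) rotate([0, atan2(352, 660), 0]) cube([34, 34, 748]);
translate([0, 1186, 0]) rotate([0, atan2(352, 660), 0]) cube([34, 34, 748]);
translate([776, 1186, 0]) mirror([1, 0, 0]) rotate([0, atan2(352, 660), 0]) cube([34, 34, 748]);


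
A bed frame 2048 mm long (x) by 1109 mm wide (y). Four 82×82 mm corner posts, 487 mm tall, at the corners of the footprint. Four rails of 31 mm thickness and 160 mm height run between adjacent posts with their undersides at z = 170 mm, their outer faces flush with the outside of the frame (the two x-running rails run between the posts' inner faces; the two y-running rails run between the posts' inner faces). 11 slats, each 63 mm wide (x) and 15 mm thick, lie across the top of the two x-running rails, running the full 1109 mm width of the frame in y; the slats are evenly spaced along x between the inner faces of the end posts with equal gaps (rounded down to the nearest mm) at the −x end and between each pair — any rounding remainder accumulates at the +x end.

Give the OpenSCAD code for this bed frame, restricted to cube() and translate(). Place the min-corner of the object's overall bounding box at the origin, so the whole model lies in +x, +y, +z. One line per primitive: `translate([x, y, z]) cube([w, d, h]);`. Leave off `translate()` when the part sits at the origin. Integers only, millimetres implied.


// slat z = rail_z + rail_h = 170 + 160 = 330
// slat gap = ⌊(1884 − 11·63) / 12⌋ = 99
cube([82, 82, 487]);
translate([0, 1027, 0]) cube([82, 82, 487]);
translate([1966, 0, 0]) cube([82, 82, 487]);
translate([1966, 1027, 0]) cube([82, 82, 487]);
translate([82, 0, 170]) cube([1884, 31, 160]);
translate([82, 1078, 170]) cube([1884, 31, 160]);
translate([0, 82, 170]) cube([31, 945, 160]);
translate([2017, 82, 170]) cube([31, 945, 160]);
translate([181, 0, 330]) cube([63, 1109, 15]);
translate([343, 0, 330]) cube([63, 1109, 15]);
translate([505, 0, 330]) cube([63, 1109, 15]);
translate([667, 0, 330]) cube([63, 1109, 15]);
translate([829, 0, 330]) cube([63, 1109, 15]);
translate([991, 0, 330]) cube([63, 1109, 15]);
translate([1153, 0, 330]) cube([63, 1109, 15]);
translate([1315, 0, 330]) cube([63, 1109, 15]);
translate([1477, 0, 330]) cube([63, 1109, 15]);
translate([1639, 0, 330]) cube([63, 1109, 15]);
translate([1801, 0, 330]) cube([63, 1109, 15]);


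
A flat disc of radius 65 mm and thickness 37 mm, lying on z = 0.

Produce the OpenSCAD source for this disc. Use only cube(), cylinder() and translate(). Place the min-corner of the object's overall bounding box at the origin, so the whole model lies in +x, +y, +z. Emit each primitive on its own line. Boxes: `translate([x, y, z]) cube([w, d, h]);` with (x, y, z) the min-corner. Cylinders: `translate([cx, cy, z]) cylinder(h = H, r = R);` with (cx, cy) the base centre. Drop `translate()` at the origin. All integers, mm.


translate([65, 65, 0]) cylinder(h = 37, r = 65);


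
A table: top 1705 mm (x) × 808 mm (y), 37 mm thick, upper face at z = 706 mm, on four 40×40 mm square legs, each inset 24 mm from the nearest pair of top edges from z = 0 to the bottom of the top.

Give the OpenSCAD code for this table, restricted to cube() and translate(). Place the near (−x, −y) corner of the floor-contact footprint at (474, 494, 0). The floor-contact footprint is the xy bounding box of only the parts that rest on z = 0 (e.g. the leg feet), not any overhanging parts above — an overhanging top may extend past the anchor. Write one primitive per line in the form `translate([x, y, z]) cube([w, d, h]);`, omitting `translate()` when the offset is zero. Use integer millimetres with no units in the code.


translate([450, 470, 669]) cube([1705, 808, 37]);
translate([474, 494, 0]) cube([40, 40, 669]);
translate([2091, 494, 0]) cube([40, 40, 669]);
translate([474, 1214, 0]) cube([40, 40, 669]);
translate([2091, 1214, 0]) cube([40, 40, 669]);


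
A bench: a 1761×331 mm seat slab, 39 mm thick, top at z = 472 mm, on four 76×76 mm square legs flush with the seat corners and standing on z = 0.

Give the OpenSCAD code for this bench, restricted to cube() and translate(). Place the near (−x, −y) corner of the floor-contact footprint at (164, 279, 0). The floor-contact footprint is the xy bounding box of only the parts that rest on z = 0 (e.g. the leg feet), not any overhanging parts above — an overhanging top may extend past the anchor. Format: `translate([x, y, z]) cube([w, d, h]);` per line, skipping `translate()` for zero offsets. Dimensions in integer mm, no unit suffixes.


translate([164, 279, 433]) cube([1761, 331, 39]);
translate([164, 279, 0]) cube([76, 76, 433]);
translate([164, 534, 0]) cube([76, 76, 433]);
translate([1849, 279, 0]) cube([76, 76, 433]);
translate([1849, 534, 0]) cube([76, 76, 433]);


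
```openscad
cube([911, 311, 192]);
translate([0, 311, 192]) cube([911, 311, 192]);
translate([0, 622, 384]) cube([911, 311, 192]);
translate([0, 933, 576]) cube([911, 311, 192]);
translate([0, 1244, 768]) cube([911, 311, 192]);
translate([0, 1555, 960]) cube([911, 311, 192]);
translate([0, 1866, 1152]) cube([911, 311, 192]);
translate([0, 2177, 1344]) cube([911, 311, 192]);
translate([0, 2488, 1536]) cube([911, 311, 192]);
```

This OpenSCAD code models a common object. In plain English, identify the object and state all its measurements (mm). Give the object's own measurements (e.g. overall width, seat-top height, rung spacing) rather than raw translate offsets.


A straight staircase of 9 solid steps. Each step is 911 mm wide (x), 311 mm deep (y, the going) and 192 mm tall (the rise). The first step rests on the floor; each subsequent step sits one going further in +y and one rise higher in +z, directly behind and above the previous step with no overlap.


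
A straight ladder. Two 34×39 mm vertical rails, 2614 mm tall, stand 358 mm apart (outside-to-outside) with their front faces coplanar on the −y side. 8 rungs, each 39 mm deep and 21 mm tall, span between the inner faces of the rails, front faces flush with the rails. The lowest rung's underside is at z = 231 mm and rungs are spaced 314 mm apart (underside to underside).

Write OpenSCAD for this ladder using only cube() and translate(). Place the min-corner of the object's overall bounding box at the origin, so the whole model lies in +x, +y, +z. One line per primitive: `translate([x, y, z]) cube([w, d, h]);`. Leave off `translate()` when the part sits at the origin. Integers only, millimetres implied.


cube([34, 39, 2614]);
translate([324, 0, 0]) cube([34, 39, 2614]);
translate([34, 0, 231]) cube([290, 39, 21]);
translate([34, 0, 545]) cube([290, 39, 21]);
translate([34, 0, 859]) cube([290, 39, 21]);
translate([34, 0, 1173]) cube([290, 39, 21]);
translate([34, 0, 1487]) cube([290, 39, 21]);
translate([34, 0, 1801]) cube([290, 39, 21]);
translate([34, 0, 2115]) cube([290, 39, 21]);
translate([34, 0, 2429]) cube([290, 39, 21]);


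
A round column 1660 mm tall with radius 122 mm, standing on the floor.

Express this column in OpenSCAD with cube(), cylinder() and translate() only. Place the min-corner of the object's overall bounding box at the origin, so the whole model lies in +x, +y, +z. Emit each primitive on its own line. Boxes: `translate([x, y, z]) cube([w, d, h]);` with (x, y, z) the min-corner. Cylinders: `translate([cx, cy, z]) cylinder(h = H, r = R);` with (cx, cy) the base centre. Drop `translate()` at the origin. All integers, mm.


translate([122, 122, 0]) cylinder(h = 1660, r = 122);


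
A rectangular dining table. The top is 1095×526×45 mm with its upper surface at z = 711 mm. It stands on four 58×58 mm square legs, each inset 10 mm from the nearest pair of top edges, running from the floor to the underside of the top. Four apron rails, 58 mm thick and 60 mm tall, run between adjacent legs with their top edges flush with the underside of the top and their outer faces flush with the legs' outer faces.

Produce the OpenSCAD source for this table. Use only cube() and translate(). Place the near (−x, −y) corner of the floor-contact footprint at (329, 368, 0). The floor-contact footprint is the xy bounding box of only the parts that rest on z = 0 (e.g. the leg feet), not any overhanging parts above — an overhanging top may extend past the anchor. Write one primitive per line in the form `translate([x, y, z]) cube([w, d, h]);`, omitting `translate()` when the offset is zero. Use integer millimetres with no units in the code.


translate([319, 358, 666]) cube([1095, 526, 45]);
translate([329, 368, 0]) cube([58, 58, 666]);
translate([1346, 368, 0]) cube([58, 58, 666]);
translate([329, 816, 0]) cube([58, 58, 666]);
translate([1346, 816, 0]) cube([58, 58, 666]);
translate([387, 368, 606]) cube([959, 58, 60]);
translate([387, 816, 606]) cube([959, 58, 60]);
translate([329, 426, 606]) cube([58, 390, 60]);
translate([1346, 426, 606]) cube([58, 390, 60]);


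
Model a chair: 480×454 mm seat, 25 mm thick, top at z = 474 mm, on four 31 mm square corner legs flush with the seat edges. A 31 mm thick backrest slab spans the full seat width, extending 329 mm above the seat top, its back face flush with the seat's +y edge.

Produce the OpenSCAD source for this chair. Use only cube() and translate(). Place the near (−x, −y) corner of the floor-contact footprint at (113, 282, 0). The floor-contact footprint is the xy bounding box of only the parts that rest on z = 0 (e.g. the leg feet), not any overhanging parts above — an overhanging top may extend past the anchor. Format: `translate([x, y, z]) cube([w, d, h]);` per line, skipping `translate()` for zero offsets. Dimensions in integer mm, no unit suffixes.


translate([113, 282, 449]) cube([480, 454, 25]);
translate([113, 282, 0]) cube([31, 31, 449]);
translate([562, 282, 0]) cube([31, 31, 449]);
translate([113, 705, 0]) cube([31, 31, 449]);
translate([562, 705, 0]) cube([31, 31, 449]);
translate([113, 705, 474]) cube([480, 31, 329]);
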